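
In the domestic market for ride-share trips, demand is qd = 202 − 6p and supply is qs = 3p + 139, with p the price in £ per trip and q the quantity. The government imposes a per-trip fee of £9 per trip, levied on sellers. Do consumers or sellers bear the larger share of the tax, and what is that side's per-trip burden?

Sellers bear the larger share: £6 per trip.

Without the tax, 202 − 6p = 3p + 139 gives 9p = 63, so p* = £7 and q* = 160.
With the tax collected from sellers, supply shifts: qs = 3(p − 9) + 139.
New equilibrium: consumers pay £10, sellers receive £1, q = 142. (Wedge: pb − ps = 9.)
Per-trip burden: consumers £3, sellers £6.
Sellers take the larger share because supply is less price-elastic here (demand slope 6 vs supply slope 3).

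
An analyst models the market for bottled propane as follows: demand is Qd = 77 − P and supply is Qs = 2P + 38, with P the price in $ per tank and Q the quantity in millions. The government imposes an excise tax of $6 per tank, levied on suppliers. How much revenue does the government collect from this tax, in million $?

Without the tax, 77 − P = 2P + 38 gives 3P = 39, so P* = $13 and Q* = 64.
With the tax collected from suppliers, supply shifts: Qs = 2(P − 6) + 38.
Solving gives Q = 60 with buyers paying $17 and suppliers receiving $11 (the $6 wedge).
Revenue = t · Q = 6 · 60 = $360.

Tax revenue = $360 million.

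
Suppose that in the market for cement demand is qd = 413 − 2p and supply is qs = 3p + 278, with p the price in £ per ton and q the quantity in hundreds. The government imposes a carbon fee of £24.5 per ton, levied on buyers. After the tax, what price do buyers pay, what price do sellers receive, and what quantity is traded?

Buyers pay £41.7; sellers receive £17.2; quantity = 329.6.

Before the tax: set 413 − 2p = 3p + 278 → p* = £27, q* = 359.
With the tax collected from buyers, demand (in seller-price terms) shifts: qd = 413 − 2(p + 24.5).
New equilibrium: buyers pay £41.7, sellers receive £17.2, q = 329.6. (Wedge: pb − ps = 24.5.)
The less price-elastic side of the market bears the larger share of a per-unit tax.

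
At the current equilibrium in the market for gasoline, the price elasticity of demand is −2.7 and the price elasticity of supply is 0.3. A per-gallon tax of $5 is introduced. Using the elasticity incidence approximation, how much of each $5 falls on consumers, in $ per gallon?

Incidence ratio: consumers' share ≈ εs / (εs + |εd|) = 0.3 / (0.3 + 2.7) = 0.1.
So consumers bear ≈ 0.1 × $5 = $0.5; producers bear $4.5.

Consumers bear ≈ $0.5 per gallon.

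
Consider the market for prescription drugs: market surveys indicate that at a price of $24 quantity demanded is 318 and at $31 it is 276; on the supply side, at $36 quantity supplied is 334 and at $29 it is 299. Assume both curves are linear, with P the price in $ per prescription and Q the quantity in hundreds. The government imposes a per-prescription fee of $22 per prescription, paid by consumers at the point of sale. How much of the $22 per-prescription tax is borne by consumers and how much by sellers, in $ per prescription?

Consumers bear $10 per prescription; sellers bear $12 per prescription.

Demand slope: (276 − 318)/(31 − 24) = -6, so Qd = 462 − 6P.
Supply slope: (299 − 334)/(29 − 36) = 5, so Qs = 5P + 154.
Without the tax, 462 − 6P = 5P + 154 gives 11P = 308, so P* = $28 and Q* = 294.
With the tax collected from consumers, demand (in seller-price terms) shifts: Qd = 462 − 6(P + 22).
New equilibrium: consumers pay $38, sellers receive $16, Q = 234. (Wedge: Pb − Ps = 22.)
Burden on consumers: $10; on sellers: $12. (They sum to $22.)
The less price-elastic side of the market bears the larger share of a per-unit tax.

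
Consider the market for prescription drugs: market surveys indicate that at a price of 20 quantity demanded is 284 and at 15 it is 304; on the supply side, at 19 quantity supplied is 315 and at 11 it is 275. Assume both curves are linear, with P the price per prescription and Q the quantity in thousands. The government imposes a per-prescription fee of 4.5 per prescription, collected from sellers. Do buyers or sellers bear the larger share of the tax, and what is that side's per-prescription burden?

Buyers bear the larger share: 2.5 per prescription.

Demand slope: (304 − 284)/(15 − 20) = -4, so Qd = 364 − 4P.
Supply slope: (275 − 315)/(11 − 19) = 5, so Qs = 5P + 220.
Without the tax, 364 − 4P = 5P + 220 gives 9P = 144, so P* = 16 and Q* = 300.
With the tax collected from sellers, supply shifts: Qs = 5(P − 4.5) + 220.
New equilibrium: buyers pay 18.5, sellers receive 14, Q = 290. (Wedge: Pb − Ps = 4.5.)
Per-prescription burden: buyers 2.5, sellers 2.
Buyers take the larger share because demand is less price-elastic here (demand slope 4 vs supply slope 5).
The less price-elastic side of the market bears the larger share of a per-unit tax.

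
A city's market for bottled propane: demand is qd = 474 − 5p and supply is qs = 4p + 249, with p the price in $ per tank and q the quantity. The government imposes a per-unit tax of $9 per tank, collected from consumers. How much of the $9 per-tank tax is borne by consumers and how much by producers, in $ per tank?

Consumers bear $4 per tank; producers bear $5 per tank.

Before the tax: set 474 − 5p = 4p + 249 → p* = $25, q* = 349.
With the tax collected from consumers, demand (in seller-price terms) shifts: qd = 474 − 5(p + 9).
Solving gives q = 329 with consumers paying $29 and producers receiving $20 (the $9 wedge).
Burden on consumers: $4; on producers: $5. (They sum to $9.)
The less price-elastic side of the market bears the larger share of a per-unit tax.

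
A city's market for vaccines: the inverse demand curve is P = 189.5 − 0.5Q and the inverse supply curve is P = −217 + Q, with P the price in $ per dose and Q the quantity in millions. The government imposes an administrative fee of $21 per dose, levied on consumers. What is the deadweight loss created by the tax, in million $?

Inverting to Q(P) form: Qd = 379 − 2P; Qs = P + 217.
Before the tax: set 379 − 2P = P + 217 → P* = $54, Q* = 271.
With the tax collected from consumers, demand (in seller-price terms) shifts: Qd = 379 − 2(P + 21).
Solving gives Q = 257 with consumers paying $61 and suppliers receiving $40 (the $21 wedge).
Quantity falls by |ΔQ| = |271 − 257| = 14.
DWL = ½ · t · |ΔQ| = ½ · 21 · 14 = $147.

Deadweight loss = $147 million.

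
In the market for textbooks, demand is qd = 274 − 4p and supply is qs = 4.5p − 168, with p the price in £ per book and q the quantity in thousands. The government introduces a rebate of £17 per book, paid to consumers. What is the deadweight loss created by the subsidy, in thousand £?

Without the subsidy, 274 − 4p = 4.5p − 168 gives 8.5p = 442, so p* = £52 and q* = 66.
With a per-unit subsidy paid to consumers, each effectively pays p − 17, so demand becomes qd = 274 − 4(p − 17).
Solving gives q = 102 with consumers paying £43 and producers receiving £60 (the £17 wedge).
Quantity rises by |ΔQ| = |66 − 102| = 36.
DWL = ½ · t · |ΔQ| = ½ · 17 · 36 = £306.

Deadweight loss = £306 thousand.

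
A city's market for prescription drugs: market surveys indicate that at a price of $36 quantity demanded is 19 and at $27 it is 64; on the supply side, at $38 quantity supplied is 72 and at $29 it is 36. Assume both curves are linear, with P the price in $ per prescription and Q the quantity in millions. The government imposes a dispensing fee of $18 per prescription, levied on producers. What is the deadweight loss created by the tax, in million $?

Deadweight loss = $360 million.

Demand slope: (64 − 19)/(27 − 36) = -5, so Qd = 199 − 5P.
Supply slope: (36 − 72)/(29 − 38) = 4, so Qs = 4P − 80.
Before the tax: set 199 − 5P = 4P − 80 → P* = $31, Q* = 44.
With the tax collected from producers, supply shifts: Qs = 4(P − 18) − 80.
Solving gives Q = 4 with consumers paying $39 and producers receiving $21 (the $18 wedge).
Quantity falls by |ΔQ| = |44 − 4| = 40.
DWL = ½ · t · |ΔQ| = ½ · 18 · 40 = $360.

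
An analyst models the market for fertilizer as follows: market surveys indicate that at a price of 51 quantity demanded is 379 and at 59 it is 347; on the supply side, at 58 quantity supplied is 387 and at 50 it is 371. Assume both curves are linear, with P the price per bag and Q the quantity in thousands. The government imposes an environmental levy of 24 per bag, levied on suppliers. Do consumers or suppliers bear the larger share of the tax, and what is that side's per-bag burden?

Demand slope: (347 − 379)/(59 − 51) = -4, so Qd = 583 − 4P.
Supply slope: (371 − 387)/(50 − 58) = 2, so Qs = 2P + 271.
Before the tax: set 583 − 4P = 2P + 271 → P* = 52, Q* = 375.
With the tax collected from suppliers, supply shifts: Qs = 2(P − 24) + 271.
New equilibrium: consumers pay 60, suppliers receive 36, Q = 343. (Wedge: Pb − Ps = 24.)
Per-bag burden: consumers 8, suppliers 16.
Suppliers take the larger share because supply is less price-elastic here (demand slope 4 vs supply slope 2).
The less price-elastic side of the market bears the larger share of a per-unit tax.

Suppliers bear the larger share: 16 per bag.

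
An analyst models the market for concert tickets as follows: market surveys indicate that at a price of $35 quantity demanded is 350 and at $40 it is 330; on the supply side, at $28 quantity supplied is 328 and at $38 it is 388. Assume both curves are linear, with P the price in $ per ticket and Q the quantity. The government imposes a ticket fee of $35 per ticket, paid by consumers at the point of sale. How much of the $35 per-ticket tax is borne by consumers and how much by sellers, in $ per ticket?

Consumers bear $21 per ticket; sellers bear $14 per ticket.

Demand slope: (330 − 350)/(40 − 35) = -4, so Qd = 490 − 4P.
Supply slope: (388 − 328)/(38 − 28) = 6, so Qs = 6P + 160.
Without the tax, 490 − 4P = 6P + 160 gives 10P = 330, so P* = $33 and Q* = 358.
With the tax collected from consumers, demand (in seller-price terms) shifts: Qd = 490 − 4(P + 35).
Solving gives Q = 274 with consumers paying $54 and sellers receiving $19 (the $35 wedge).
Burden on consumers: $21; on sellers: $14. (They sum to $35.)
The less price-elastic side of the market bears the larger share of a per-unit tax.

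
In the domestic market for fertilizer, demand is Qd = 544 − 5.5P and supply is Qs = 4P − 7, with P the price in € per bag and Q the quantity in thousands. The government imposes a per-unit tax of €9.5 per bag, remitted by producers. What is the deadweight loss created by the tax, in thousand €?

Without the tax, 544 − 5.5P = 4P − 7 gives 9.5P = 551, so P* = €58 and Q* = 225.
With the tax collected from producers, supply shifts: Qs = 4(P − 9.5) − 7.
New equilibrium: buyers pay €62, producers receive €52.5, Q = 203. (Wedge: Pb − Ps = 9.5.)
Quantity falls by |ΔQ| = |225 − 203| = 22.
DWL = ½ · t · |ΔQ| = ½ · 9.5 · 22 = €104.5.

Deadweight loss = €104.5 thousand.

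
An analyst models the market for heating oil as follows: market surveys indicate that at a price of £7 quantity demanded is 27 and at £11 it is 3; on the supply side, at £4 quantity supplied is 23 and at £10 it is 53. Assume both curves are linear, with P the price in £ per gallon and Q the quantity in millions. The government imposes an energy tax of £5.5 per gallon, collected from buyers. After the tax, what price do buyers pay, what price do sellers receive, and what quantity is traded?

Demand slope: (3 − 27)/(11 − 7) = -6, so Qd = 69 − 6P.
Supply slope: (53 − 23)/(10 − 4) = 5, so Qs = 5P + 3.
Before the tax: set 69 − 6P = 5P + 3 → P* = £6, Q* = 33.
With the tax collected from buyers, demand (in seller-price terms) shifts: Qd = 69 − 6(P + 5.5).
New equilibrium: buyers pay £8.5, sellers receive £3, Q = 18. (Wedge: Pb − Ps = 5.5.)

Buyers pay £8.5; sellers receive £3; quantity = 18.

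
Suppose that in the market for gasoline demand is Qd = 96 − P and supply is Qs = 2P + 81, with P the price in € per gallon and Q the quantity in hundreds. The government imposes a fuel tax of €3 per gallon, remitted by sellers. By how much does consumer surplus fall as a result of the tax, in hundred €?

Consumer surplus falls by €180 hundred.

Without the tax, 96 − P = 2P + 81 gives 3P = 15, so P* = €5 and Q* = 91.
With the tax collected from sellers, supply shifts: Qs = 2(P − 3) + 81.
Solving gives Q = 89 with buyers paying €7 and sellers receiving €4 (the €3 wedge).
ΔCS is the trapezoid between Q = 89 and Q = 91 of height €2: ½ · (91 + 89) · 2 = €180.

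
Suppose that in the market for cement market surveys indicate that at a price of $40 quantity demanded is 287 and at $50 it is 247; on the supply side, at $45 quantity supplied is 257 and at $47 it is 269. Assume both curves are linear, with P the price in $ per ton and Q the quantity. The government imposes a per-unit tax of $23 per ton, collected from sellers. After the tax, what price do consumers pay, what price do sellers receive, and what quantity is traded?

Demand slope: (247 − 287)/(50 − 40) = -4, so Qd = 447 − 4P.
Supply slope: (269 − 257)/(47 − 45) = 6, so Qs = 6P − 13.
Without the tax, 447 − 4P = 6P − 13 gives 10P = 460, so P* = $46 and Q* = 263.
With the tax collected from sellers, supply shifts: Qs = 6(P − 23) − 13.
Solving gives Q = 207.8 with consumers paying $59.8 and sellers receiving $36.8 (the $23 wedge).
The less price-elastic side of the market bears the larger share of a per-unit tax.

Consumers pay $59.8; sellers receive $36.8; quantity = 207.8.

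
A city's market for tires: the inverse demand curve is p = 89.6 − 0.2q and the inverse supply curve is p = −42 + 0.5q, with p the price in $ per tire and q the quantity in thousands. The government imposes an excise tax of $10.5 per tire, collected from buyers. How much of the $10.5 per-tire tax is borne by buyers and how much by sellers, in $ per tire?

Buyers bear $3 per tire; sellers bear $7.5 per tire.

Rewrite in direct form: qd = 448 − 5p and qs = 2p + 84.
Before the tax: set 448 − 5p = 2p + 84 → p* = $52, q* = 188.
With the tax collected from buyers, demand (in seller-price terms) shifts: qd = 448 − 5(p + 10.5).
Solving gives q = 173 with buyers paying $55 and sellers receiving $44.5 (the $10.5 wedge).
Burden on buyers: $3; on sellers: $7.5. (They sum to $10.5.)
The less price-elastic side of the market bears the larger share of a per-unit tax.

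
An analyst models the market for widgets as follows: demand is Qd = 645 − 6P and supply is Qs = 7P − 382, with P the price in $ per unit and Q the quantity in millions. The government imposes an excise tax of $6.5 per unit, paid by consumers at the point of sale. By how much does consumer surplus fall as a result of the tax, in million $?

Consumer surplus falls by $561.75 million.

Before the tax: set 645 − 6P = 7P − 382 → P* = $79, Q* = 171.
With the tax collected from consumers, demand (in seller-price terms) shifts: Qd = 645 − 6(P + 6.5).
Solving gives Q = 150 with consumers paying $82.5 and suppliers receiving $76 (the $6.5 wedge).
ΔCS is the trapezoid between Q = 150 and Q = 171 of height $3.5: ½ · (171 + 150) · 3.5 = $561.75.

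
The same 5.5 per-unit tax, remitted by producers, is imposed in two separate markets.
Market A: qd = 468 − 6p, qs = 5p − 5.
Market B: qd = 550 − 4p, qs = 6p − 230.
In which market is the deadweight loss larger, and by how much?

Market A: pre-tax p* = 43, q* = 210; post-tax q = 195; deadweight loss = 41.25.
Market B: pre-tax p* = 78, q* = 238; post-tax q = 224.8; deadweight loss = 36.3.
Difference: 41.25 vs 36.3 → market A is larger by 4.95.

Market A, by 4.95.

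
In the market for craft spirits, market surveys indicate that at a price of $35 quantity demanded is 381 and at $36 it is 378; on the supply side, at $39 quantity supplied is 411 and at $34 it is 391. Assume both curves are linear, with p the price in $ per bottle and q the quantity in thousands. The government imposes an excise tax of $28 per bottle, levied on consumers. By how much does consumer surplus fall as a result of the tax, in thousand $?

Demand slope: (378 − 381)/(36 − 35) = -3, so qd = 486 − 3p.
Supply slope: (391 − 411)/(34 − 39) = 4, so qs = 4p + 255.
Before the tax: set 486 − 3p = 4p + 255 → p* = $33, q* = 387.
With the tax collected from consumers, demand (in seller-price terms) shifts: qd = 486 − 3(p + 28).
New equilibrium: consumers pay $49, producers receive $21, q = 339. (Wedge: pb − ps = 28.)
ΔCS is the trapezoid between Q = 339 and Q = 387 of height $16: ½ · (387 + 339) · 16 = $5808.

Consumer surplus falls by $5808 thousand.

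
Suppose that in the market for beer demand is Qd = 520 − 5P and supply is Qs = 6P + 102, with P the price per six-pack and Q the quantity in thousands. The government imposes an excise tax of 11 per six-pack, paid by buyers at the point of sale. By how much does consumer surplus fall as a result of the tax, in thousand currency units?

Consumer surplus falls by 1890 thousand.

Before the tax: set 520 − 5P = 6P + 102 → P* = 38, Q* = 330.
With the tax collected from buyers, demand (in seller-price terms) shifts: Qd = 520 − 5(P + 11).
New equilibrium: buyers pay 44, producers receive 33, Q = 300. (Wedge: Pb − Ps = 11.)
ΔCS is the trapezoid between Q = 300 and Q = 330 of height 6: ½ · (330 + 300) · 6 = 1890.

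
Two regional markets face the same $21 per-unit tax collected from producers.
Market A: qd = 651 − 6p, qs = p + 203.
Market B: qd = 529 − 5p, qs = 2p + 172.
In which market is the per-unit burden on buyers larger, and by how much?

Market B, by $3.

Market A: pre-tax p* = $64, q* = 267; post-tax q = 249; per-unit burden on buyers = $3.
Market B: pre-tax p* = $51, q* = 274; post-tax q = 244; per-unit burden on buyers = $6.
Difference: $3 vs $6 → market B is larger by $3.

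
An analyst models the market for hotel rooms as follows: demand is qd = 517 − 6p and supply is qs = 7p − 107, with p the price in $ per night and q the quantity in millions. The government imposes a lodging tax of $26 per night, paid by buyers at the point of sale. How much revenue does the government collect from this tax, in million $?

Without the tax, 517 − 6p = 7p − 107 gives 13p = 624, so p* = $48 and q* = 229.
With the tax collected from buyers, demand (in seller-price terms) shifts: qd = 517 − 6(p + 26).
Solving gives q = 145 with buyers paying $62 and producers receiving $36 (the $26 wedge).
Revenue = t · Q = 26 · 145 = $3770.

Tax revenue = $3770 million.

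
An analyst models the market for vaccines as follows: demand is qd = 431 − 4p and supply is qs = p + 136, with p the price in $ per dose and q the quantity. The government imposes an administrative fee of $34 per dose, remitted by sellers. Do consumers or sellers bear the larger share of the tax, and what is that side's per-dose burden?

Before the tax: set 431 − 4p = p + 136 → p* = $59, q* = 195.
With the tax collected from sellers, supply shifts: qs = (p − 34) + 136.
Solving gives q = 167.8 with consumers paying $65.8 and sellers receiving $31.8 (the $34 wedge).
Per-dose burden: consumers $6.8, sellers $27.2.
Sellers take the larger share because supply is less price-elastic here (demand slope 4 vs supply slope 1).

Sellers bear the larger share: $27.2 per dose.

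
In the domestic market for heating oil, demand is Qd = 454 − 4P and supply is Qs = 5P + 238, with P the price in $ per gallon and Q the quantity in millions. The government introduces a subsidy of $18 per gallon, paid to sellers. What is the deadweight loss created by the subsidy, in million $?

Deadweight loss = $360 million.

Before the subsidy: set 454 − 4P = 5P + 238 → P* = $24, Q* = 358.
With a per-unit subsidy paid to sellers, each receives P + 18 per unit sold, so supply becomes Qs = 5(P + 18) + 238.
New equilibrium: buyers pay $14, sellers receive $32, Q = 398. (Wedge: Pb − Ps = −18.)
Quantity rises by |ΔQ| = |358 − 398| = 40.
DWL = ½ · t · |ΔQ| = ½ · 18 · 40 = $360.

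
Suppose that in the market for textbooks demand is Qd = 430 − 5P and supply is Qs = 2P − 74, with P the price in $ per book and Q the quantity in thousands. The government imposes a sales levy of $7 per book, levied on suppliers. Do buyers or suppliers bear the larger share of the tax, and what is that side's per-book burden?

Suppliers bear the larger share: $5 per book.

Without the tax, 430 − 5P = 2P − 74 gives 7P = 504, so P* = $72 and Q* = 70.
With the tax collected from suppliers, supply shifts: Qs = 2(P − 7) − 74.
Solving gives Q = 60 with buyers paying $74 and suppliers receiving $67 (the $7 wedge).
Per-book burden: buyers $2, suppliers $5.
Suppliers take the larger share because supply is less price-elastic here (demand slope 5 vs supply slope 2).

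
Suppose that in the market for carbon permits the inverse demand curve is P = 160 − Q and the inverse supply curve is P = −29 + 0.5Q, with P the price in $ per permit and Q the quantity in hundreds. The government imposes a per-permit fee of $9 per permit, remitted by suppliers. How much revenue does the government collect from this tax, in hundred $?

Rewrite in direct form: Qd = 160 − P and Qs = 2P + 58.
Without the tax, 160 − P = 2P + 58 gives 3P = 102, so P* = $34 and Q* = 126.
With the tax collected from suppliers, supply shifts: Qs = 2(P − 9) + 58.
New equilibrium: consumers pay $40, suppliers receive $31, Q = 120. (Wedge: Pb − Ps = 9.)
Revenue = t · Q = 9 · 120 = $1080.

Tax revenue = $1080 hundred.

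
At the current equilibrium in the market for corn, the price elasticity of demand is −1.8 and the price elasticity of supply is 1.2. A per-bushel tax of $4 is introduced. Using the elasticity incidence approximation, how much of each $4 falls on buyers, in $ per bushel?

Buyers bear ≈ $1.6 per bushel.

Incidence ratio: buyers' share ≈ εs / (εs + |εd|) = 1.2 / (1.2 + 1.8) = 0.4.
So buyers bear ≈ 0.4 × $4 = $1.6; producers bear $2.4.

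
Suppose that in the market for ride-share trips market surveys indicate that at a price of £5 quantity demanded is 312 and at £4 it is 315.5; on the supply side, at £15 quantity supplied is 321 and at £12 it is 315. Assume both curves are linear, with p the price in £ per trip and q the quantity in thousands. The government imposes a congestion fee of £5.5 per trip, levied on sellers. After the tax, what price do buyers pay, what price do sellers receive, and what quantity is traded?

Buyers pay £9; sellers receive £3.5; quantity = 298.

Demand slope: (315.5 − 312)/(4 − 5) = -3.5, so qd = 329.5 − 3.5p.
Supply slope: (315 − 321)/(12 − 15) = 2, so qs = 2p + 291.
Without the tax, 329.5 − 3.5p = 2p + 291 gives 5.5p = 38.5, so p* = £7 and q* = 305.
With the tax collected from sellers, supply shifts: qs = 2(p − 5.5) + 291.
Solving gives q = 298 with buyers paying £9 and sellers receiving £3.5 (the £5.5 wedge).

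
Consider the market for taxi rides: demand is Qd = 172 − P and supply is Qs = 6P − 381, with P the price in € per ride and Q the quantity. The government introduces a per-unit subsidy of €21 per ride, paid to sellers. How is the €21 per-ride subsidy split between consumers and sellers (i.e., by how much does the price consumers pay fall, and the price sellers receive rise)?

Consumers gain €18 per ride; sellers gain €3 per ride.

Without the subsidy, 172 − P = 6P − 381 gives 7P = 553, so P* = €79 and Q* = 93.
With a per-unit subsidy paid to sellers, each receives P + 21 per unit sold, so supply becomes Qs = 6(P + 21) − 381.
Solving gives Q = 111 with consumers paying €61 and sellers receiving €82 (the €21 wedge).
Gain to consumers: €18; to sellers: €3. (They sum to €21.)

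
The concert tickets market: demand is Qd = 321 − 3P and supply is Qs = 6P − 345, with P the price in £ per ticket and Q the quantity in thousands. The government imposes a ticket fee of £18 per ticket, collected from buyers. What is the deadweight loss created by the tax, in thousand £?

Without the tax, 321 − 3P = 6P − 345 gives 9P = 666, so P* = £74 and Q* = 99.
With the tax collected from buyers, demand (in seller-price terms) shifts: Qd = 321 − 3(P + 18).
New equilibrium: buyers pay £86, sellers receive £68, Q = 63. (Wedge: Pb − Ps = 18.)
Quantity falls by |ΔQ| = |99 − 63| = 36.
DWL = ½ · t · |ΔQ| = ½ · 18 · 36 = £324.

Deadweight loss = £324 thousand.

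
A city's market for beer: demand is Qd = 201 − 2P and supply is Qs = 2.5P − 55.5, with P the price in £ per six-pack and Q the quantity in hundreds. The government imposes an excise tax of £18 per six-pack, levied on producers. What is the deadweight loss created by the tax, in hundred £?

Before the tax: set 201 − 2P = 2.5P − 55.5 → P* = £57, Q* = 87.
With the tax collected from producers, supply shifts: Qs = 2.5(P − 18) − 55.5.
New equilibrium: buyers pay £67, producers receive £49, Q = 67. (Wedge: Pb − Ps = 18.)
Quantity falls by |ΔQ| = |87 − 67| = 20.
DWL = ½ · t · |ΔQ| = ½ · 18 · 20 = £180.

Deadweight loss = £180 hundred.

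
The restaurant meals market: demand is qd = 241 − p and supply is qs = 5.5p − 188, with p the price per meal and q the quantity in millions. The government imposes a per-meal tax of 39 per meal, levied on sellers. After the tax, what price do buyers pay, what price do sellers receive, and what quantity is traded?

Buyers pay 99; sellers receive 60; quantity = 142.

Without the tax, 241 − p = 5.5p − 188 gives 6.5p = 429, so p* = 66 and q* = 175.
With the tax collected from sellers, supply shifts: qs = 5.5(p − 39) − 188.
New equilibrium: buyers pay 99, sellers receive 60, q = 142. (Wedge: pb − ps = 39.)
The less price-elastic side of the market bears the larger share of a per-unit tax.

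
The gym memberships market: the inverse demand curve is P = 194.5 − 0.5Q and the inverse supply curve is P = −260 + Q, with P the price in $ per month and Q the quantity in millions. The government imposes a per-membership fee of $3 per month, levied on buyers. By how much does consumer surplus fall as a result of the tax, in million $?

Consumer surplus falls by $302 million.

Rewrite in direct form: Qd = 389 − 2P and Qs = P + 260.
Without the tax, 389 − 2P = P + 260 gives 3P = 129, so P* = $43 and Q* = 303.
With the tax collected from buyers, demand (in seller-price terms) shifts: Qd = 389 − 2(P + 3).
New equilibrium: buyers pay $44, sellers receive $41, Q = 301. (Wedge: Pb − Ps = 3.)
ΔCS is the trapezoid between Q = 301 and Q = 303 of height $1: ½ · (303 + 301) · 1 = $302.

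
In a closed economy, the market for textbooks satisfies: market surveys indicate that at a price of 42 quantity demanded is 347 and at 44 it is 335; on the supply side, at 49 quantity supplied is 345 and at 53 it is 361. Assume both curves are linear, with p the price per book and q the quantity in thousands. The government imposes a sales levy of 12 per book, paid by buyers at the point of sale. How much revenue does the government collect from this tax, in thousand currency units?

Tax revenue = 3602.4 thousand.

Demand slope: (335 − 347)/(44 − 42) = -6, so qd = 599 − 6p.
Supply slope: (361 − 345)/(53 − 49) = 4, so qs = 4p + 149.
Before the tax: set 599 − 6p = 4p + 149 → p* = 45, q* = 329.
With the tax collected from buyers, demand (in seller-price terms) shifts: qd = 599 − 6(p + 12).
New equilibrium: buyers pay 49.8, sellers receive 37.8, q = 300.2. (Wedge: pb − ps = 12.)
Revenue = t · Q = 12 · 300.2 = 3602.4.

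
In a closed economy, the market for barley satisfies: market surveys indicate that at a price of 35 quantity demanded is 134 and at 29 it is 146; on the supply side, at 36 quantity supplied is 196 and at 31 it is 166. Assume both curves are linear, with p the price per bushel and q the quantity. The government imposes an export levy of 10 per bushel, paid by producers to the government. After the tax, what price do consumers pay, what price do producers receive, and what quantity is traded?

Consumers pay 35.5; producers receive 25.5; quantity = 133.

Demand slope: (146 − 134)/(29 − 35) = -2, so qd = 204 − 2p.
Supply slope: (166 − 196)/(31 − 36) = 6, so qs = 6p − 20.
Before the tax: set 204 − 2p = 6p − 20 → p* = 28, q* = 148.
With the tax collected from producers, supply shifts: qs = 6(p − 10) − 20.
New equilibrium: consumers pay 35.5, producers receive 25.5, q = 133. (Wedge: pb − ps = 10.)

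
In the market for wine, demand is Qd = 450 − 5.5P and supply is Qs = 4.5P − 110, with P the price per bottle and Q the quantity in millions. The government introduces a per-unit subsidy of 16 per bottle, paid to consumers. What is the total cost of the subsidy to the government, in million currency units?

Government outlay = 2905.6 million.

Before the subsidy: set 450 − 5.5P = 4.5P − 110 → P* = 56, Q* = 142.
With a per-unit subsidy paid to consumers, each effectively pays P − 16, so demand becomes Qd = 450 − 5.5(P − 16).
New equilibrium: consumers pay 48.8, producers receive 64.8, Q = 181.6. (Wedge: Pb − Ps = −16.)
Outlay = t · Q = 16 · 181.6 = 2905.6.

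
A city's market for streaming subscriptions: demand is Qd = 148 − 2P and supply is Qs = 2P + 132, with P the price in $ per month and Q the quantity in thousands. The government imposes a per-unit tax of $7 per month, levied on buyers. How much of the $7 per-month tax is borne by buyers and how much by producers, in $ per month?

Buyers bear $3.5 per month; producers bear $3.5 per month.

Before the tax: set 148 − 2P = 2P + 132 → P* = $4, Q* = 140.
With the tax collected from buyers, demand (in seller-price terms) shifts: Qd = 148 − 2(P + 7).
New equilibrium: buyers pay $7.5, producers receive $0.5, Q = 133. (Wedge: Pb − Ps = 7.)
Burden on buyers: $3.5; on producers: $3.5. (They sum to $7.)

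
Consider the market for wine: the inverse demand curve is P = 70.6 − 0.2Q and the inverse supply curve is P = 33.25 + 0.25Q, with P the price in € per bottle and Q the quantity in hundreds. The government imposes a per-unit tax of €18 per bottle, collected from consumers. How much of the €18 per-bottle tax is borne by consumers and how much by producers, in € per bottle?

Consumers bear €8 per bottle; producers bear €10 per bottle.

Inverting to Q(P) form: Qd = 353 − 5P; Qs = 4P − 133.
Without the tax, 353 − 5P = 4P − 133 gives 9P = 486, so P* = €54 and Q* = 83.
With the tax collected from consumers, demand (in seller-price terms) shifts: Qd = 353 − 5(P + 18).
New equilibrium: consumers pay €62, producers receive €44, Q = 43. (Wedge: Pb − Ps = 18.)
Burden on consumers: €8; on producers: €10. (They sum to €18.)
The less price-elastic side of the market bears the larger share of a per-unit tax.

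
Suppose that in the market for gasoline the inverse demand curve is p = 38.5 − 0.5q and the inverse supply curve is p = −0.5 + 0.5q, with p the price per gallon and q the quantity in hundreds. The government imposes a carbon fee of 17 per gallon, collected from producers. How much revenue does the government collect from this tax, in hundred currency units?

Tax revenue = 374 hundred.

Inverting to q(p) form: qd = 77 − 2p; qs = 2p + 1.
Without the tax, 77 − 2p = 2p + 1 gives 4p = 76, so p* = 19 and q* = 39.
With the tax collected from producers, supply shifts: qs = 2(p − 17) + 1.
New equilibrium: buyers pay 27.5, producers receive 10.5, q = 22. (Wedge: pb − ps = 17.)
Revenue = t · Q = 17 · 22 = 374.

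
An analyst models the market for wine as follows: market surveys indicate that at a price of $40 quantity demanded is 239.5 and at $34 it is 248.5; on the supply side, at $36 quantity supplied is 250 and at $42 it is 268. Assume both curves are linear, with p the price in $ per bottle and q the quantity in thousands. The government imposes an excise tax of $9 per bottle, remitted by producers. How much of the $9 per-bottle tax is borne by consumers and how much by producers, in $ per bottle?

Consumers bear $6 per bottle; producers bear $3 per bottle.

Demand slope: (248.5 − 239.5)/(34 − 40) = -1.5, so qd = 299.5 − 1.5p.
Supply slope: (268 − 250)/(42 − 36) = 3, so qs = 3p + 142.
Without the tax, 299.5 − 1.5p = 3p + 142 gives 4.5p = 157.5, so p* = $35 and q* = 247.
With the tax collected from producers, supply shifts: qs = 3(p − 9) + 142.
Solving gives q = 238 with consumers paying $41 and producers receiving $32 (the $9 wedge).
Burden on consumers: $6; on producers: $3. (They sum to $9.)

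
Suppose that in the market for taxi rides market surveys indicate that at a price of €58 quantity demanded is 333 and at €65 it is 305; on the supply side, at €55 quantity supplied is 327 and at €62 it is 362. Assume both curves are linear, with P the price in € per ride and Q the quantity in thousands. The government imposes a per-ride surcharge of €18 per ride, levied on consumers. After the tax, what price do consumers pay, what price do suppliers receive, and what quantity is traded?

Demand slope: (305 − 333)/(65 − 58) = -4, so Qd = 565 − 4P.
Supply slope: (362 − 327)/(62 − 55) = 5, so Qs = 5P + 52.
Without the tax, 565 − 4P = 5P + 52 gives 9P = 513, so P* = €57 and Q* = 337.
With the tax collected from consumers, demand (in seller-price terms) shifts: Qd = 565 − 4(P + 18).
Solving gives Q = 297 with consumers paying €67 and suppliers receiving €49 (the €18 wedge).
The less price-elastic side of the market bears the larger share of a per-unit tax.

Consumers pay €67; suppliers receive €49; quantity = 297.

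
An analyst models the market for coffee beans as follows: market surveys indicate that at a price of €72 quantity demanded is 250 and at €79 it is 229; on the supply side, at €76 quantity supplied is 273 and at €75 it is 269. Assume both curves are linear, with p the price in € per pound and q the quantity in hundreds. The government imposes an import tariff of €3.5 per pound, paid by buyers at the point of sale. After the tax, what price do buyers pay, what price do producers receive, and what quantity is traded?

Demand slope: (229 − 250)/(79 − 72) = -3, so qd = 466 − 3p.
Supply slope: (269 − 273)/(75 − 76) = 4, so qs = 4p − 31.
Before the tax: set 466 − 3p = 4p − 31 → p* = €71, q* = 253.
With the tax collected from buyers, demand (in seller-price terms) shifts: qd = 466 − 3(p + 3.5).
New equilibrium: buyers pay €73, producers receive €69.5, q = 247. (Wedge: pb − ps = 3.5.)

Buyers pay €73; producers receive €69.5; quantity = 247.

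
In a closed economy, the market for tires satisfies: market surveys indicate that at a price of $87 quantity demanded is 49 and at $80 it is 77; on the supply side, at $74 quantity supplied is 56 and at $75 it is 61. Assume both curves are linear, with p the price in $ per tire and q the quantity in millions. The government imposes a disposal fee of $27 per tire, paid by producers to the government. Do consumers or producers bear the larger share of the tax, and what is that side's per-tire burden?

Demand slope: (77 − 49)/(80 − 87) = -4, so qd = 397 − 4p.
Supply slope: (61 − 56)/(75 − 74) = 5, so qs = 5p − 314.
Without the tax, 397 − 4p = 5p − 314 gives 9p = 711, so p* = $79 and q* = 81.
With the tax collected from producers, supply shifts: qs = 5(p − 27) − 314.
Solving gives q = 21 with consumers paying $94 and producers receiving $67 (the $27 wedge).
Per-tire burden: consumers $15, producers $12.
Consumers take the larger share because demand is less price-elastic here (demand slope 4 vs supply slope 5).
The less price-elastic side of the market bears the larger share of a per-unit tax.

Consumers bear the larger share: $15 per tire.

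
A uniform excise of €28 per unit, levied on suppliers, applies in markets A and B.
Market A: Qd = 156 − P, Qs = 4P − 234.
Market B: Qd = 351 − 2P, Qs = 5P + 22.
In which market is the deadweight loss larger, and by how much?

Market B, by €246.4.

Market A: pre-tax P* = €78, Q* = 78; post-tax Q = 55.6; deadweight loss = €313.6.
Market B: pre-tax P* = €47, Q* = 257; post-tax Q = 217; deadweight loss = €560.
Difference: €313.6 vs €560 → market B is larger by €246.4.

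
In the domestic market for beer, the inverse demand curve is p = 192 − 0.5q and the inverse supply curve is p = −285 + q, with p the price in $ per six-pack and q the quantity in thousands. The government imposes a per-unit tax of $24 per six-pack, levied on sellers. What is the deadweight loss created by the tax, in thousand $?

Rewrite in direct form: qd = 384 − 2p and qs = p + 285.
Before the tax: set 384 − 2p = p + 285 → p* = $33, q* = 318.
With the tax collected from sellers, supply shifts: qs = (p − 24) + 285.
New equilibrium: buyers pay $41, sellers receive $17, q = 302. (Wedge: pb − ps = 24.)
Quantity falls by |ΔQ| = |318 − 302| = 16.
DWL = ½ · t · |ΔQ| = ½ · 24 · 16 = $192.

Deadweight loss = $192 thousand.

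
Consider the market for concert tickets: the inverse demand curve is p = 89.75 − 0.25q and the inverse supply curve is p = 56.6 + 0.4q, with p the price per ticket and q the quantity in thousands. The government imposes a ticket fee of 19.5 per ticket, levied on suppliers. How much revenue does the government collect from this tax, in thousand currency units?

Tax revenue = 409.5 thousand.

Inverting to q(p) form: qd = 359 − 4p; qs = 2.5p − 141.5.
Before the tax: set 359 − 4p = 2.5p − 141.5 → p* = 77, q* = 51.
With the tax collected from suppliers, supply shifts: qs = 2.5(p − 19.5) − 141.5.
New equilibrium: consumers pay 84.5, suppliers receive 65, q = 21. (Wedge: pb − ps = 19.5.)
Revenue = t · Q = 19.5 · 21 = 409.5.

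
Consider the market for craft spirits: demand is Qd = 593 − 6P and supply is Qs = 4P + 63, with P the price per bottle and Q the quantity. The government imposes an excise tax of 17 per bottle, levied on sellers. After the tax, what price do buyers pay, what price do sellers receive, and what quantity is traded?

Without the tax, 593 − 6P = 4P + 63 gives 10P = 530, so P* = 53 and Q* = 275.
With the tax collected from sellers, supply shifts: Qs = 4(P − 17) + 63.
New equilibrium: buyers pay 59.8, sellers receive 42.8, Q = 234.2. (Wedge: Pb − Ps = 17.)

Buyers pay 59.8; sellers receive 42.8; quantity = 234.2.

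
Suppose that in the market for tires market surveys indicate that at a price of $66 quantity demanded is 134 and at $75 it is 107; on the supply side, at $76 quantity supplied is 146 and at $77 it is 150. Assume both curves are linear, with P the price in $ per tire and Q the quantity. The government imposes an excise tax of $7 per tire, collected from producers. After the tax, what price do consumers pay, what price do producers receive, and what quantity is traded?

Consumers pay $74; producers receive $67; quantity = 110.

Demand slope: (107 − 134)/(75 − 66) = -3, so Qd = 332 − 3P.
Supply slope: (150 − 146)/(77 − 76) = 4, so Qs = 4P − 158.
Before the tax: set 332 − 3P = 4P − 158 → P* = $70, Q* = 122.
With the tax collected from producers, supply shifts: Qs = 4(P − 7) − 158.
New equilibrium: consumers pay $74, producers receive $67, Q = 110. (Wedge: Pb − Ps = 7.)
The less price-elastic side of the market bears the larger share of a per-unit tax.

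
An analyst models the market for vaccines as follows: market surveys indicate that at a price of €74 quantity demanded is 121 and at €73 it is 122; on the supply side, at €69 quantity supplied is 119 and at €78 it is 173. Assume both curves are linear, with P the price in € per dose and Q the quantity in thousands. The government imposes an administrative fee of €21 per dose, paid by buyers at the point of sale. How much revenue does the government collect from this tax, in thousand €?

Tax revenue = €2247 thousand.

Demand slope: (122 − 121)/(73 − 74) = -1, so Qd = 195 − P.
Supply slope: (173 − 119)/(78 − 69) = 6, so Qs = 6P − 295.
Before the tax: set 195 − P = 6P − 295 → P* = €70, Q* = 125.
With the tax collected from buyers, demand (in seller-price terms) shifts: Qd = 195 − (P + 21).
New equilibrium: buyers pay €88, suppliers receive €67, Q = 107. (Wedge: Pb − Ps = 21.)
Revenue = t · Q = 21 · 107 = €2247.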